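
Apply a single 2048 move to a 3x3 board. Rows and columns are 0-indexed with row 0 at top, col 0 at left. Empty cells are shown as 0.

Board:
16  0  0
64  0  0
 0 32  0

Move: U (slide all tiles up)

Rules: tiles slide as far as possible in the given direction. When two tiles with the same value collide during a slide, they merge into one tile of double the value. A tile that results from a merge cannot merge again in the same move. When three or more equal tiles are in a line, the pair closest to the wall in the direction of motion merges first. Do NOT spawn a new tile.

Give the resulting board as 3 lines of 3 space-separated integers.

Answer: 16 32  0
64  0  0
 0  0  0

Derivation:
Slide up:
col 0: [16, 64, 0] -> [16, 64, 0]
col 1: [0, 0, 32] -> [32, 0, 0]
col 2: [0, 0, 0] -> [0, 0, 0]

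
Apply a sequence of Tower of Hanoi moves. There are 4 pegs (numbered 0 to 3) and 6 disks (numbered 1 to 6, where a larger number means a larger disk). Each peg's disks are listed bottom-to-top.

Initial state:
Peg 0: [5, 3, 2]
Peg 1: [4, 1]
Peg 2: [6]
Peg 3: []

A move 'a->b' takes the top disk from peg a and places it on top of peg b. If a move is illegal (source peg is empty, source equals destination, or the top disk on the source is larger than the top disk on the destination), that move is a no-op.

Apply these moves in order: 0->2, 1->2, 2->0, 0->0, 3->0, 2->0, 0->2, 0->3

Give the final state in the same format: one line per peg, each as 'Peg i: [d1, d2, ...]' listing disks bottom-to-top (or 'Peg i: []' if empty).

After move 1 (0->2):
Peg 0: [5, 3]
Peg 1: [4, 1]
Peg 2: [6, 2]
Peg 3: []

After move 2 (1->2):
Peg 0: [5, 3]
Peg 1: [4]
Peg 2: [6, 2, 1]
Peg 3: []

After move 3 (2->0):
Peg 0: [5, 3, 1]
Peg 1: [4]
Peg 2: [6, 2]
Peg 3: []

After move 4 (0->0):
Peg 0: [5, 3, 1]
Peg 1: [4]
Peg 2: [6, 2]
Peg 3: []

After move 5 (3->0):
Peg 0: [5, 3, 1]
Peg 1: [4]
Peg 2: [6, 2]
Peg 3: []

After move 6 (2->0):
Peg 0: [5, 3, 1]
Peg 1: [4]
Peg 2: [6, 2]
Peg 3: []

After move 7 (0->2):
Peg 0: [5, 3]
Peg 1: [4]
Peg 2: [6, 2, 1]
Peg 3: []

After move 8 (0->3):
Peg 0: [5]
Peg 1: [4]
Peg 2: [6, 2, 1]
Peg 3: [3]

Answer: Peg 0: [5]
Peg 1: [4]
Peg 2: [6, 2, 1]
Peg 3: [3]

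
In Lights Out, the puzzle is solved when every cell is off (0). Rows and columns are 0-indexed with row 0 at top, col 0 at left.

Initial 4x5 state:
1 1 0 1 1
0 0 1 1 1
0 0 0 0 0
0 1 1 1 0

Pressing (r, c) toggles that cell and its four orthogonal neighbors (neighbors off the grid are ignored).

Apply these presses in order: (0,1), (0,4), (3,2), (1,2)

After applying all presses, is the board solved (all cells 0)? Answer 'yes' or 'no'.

Answer: yes

Derivation:
After press 1 at (0,1):
0 0 1 1 1
0 1 1 1 1
0 0 0 0 0
0 1 1 1 0

After press 2 at (0,4):
0 0 1 0 0
0 1 1 1 0
0 0 0 0 0
0 1 1 1 0

After press 3 at (3,2):
0 0 1 0 0
0 1 1 1 0
0 0 1 0 0
0 0 0 0 0

After press 4 at (1,2):
0 0 0 0 0
0 0 0 0 0
0 0 0 0 0
0 0 0 0 0

Lights still on: 0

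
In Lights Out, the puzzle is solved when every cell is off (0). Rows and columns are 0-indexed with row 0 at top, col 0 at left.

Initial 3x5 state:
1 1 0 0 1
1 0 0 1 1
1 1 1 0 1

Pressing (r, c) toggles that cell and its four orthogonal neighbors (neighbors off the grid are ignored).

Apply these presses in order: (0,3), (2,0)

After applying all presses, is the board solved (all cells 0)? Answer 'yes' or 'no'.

Answer: no

Derivation:
After press 1 at (0,3):
1 1 1 1 0
1 0 0 0 1
1 1 1 0 1

After press 2 at (2,0):
1 1 1 1 0
0 0 0 0 1
0 0 1 0 1

Lights still on: 7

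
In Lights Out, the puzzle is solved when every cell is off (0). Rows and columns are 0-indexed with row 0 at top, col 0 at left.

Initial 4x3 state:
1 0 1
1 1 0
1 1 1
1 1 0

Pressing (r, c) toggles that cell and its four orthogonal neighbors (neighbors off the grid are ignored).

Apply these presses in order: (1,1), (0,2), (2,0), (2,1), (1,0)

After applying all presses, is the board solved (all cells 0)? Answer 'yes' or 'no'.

Answer: yes

Derivation:
After press 1 at (1,1):
1 1 1
0 0 1
1 0 1
1 1 0

After press 2 at (0,2):
1 0 0
0 0 0
1 0 1
1 1 0

After press 3 at (2,0):
1 0 0
1 0 0
0 1 1
0 1 0

After press 4 at (2,1):
1 0 0
1 1 0
1 0 0
0 0 0

After press 5 at (1,0):
0 0 0
0 0 0
0 0 0
0 0 0

Lights still on: 0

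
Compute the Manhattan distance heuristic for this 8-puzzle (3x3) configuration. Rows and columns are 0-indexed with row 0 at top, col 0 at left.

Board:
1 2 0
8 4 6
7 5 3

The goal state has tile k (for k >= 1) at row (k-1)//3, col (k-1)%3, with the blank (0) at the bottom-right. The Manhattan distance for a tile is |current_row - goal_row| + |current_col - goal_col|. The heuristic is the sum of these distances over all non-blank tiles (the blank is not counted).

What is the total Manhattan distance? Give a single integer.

Tile 1: at (0,0), goal (0,0), distance |0-0|+|0-0| = 0
Tile 2: at (0,1), goal (0,1), distance |0-0|+|1-1| = 0
Tile 8: at (1,0), goal (2,1), distance |1-2|+|0-1| = 2
Tile 4: at (1,1), goal (1,0), distance |1-1|+|1-0| = 1
Tile 6: at (1,2), goal (1,2), distance |1-1|+|2-2| = 0
Tile 7: at (2,0), goal (2,0), distance |2-2|+|0-0| = 0
Tile 5: at (2,1), goal (1,1), distance |2-1|+|1-1| = 1
Tile 3: at (2,2), goal (0,2), distance |2-0|+|2-2| = 2
Sum: 0 + 0 + 2 + 1 + 0 + 0 + 1 + 2 = 6

Answer: 6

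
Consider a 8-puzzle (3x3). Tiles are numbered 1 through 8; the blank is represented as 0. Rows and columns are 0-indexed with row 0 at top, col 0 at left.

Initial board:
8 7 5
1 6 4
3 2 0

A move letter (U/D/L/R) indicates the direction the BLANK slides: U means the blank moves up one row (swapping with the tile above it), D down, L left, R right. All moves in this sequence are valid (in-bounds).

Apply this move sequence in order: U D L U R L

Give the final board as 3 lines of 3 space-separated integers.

Answer: 8 7 5
1 0 4
3 6 2

Derivation:
After move 1 (U):
8 7 5
1 6 0
3 2 4

After move 2 (D):
8 7 5
1 6 4
3 2 0

After move 3 (L):
8 7 5
1 6 4
3 0 2

After move 4 (U):
8 7 5
1 0 4
3 6 2

After move 5 (R):
8 7 5
1 4 0
3 6 2

After move 6 (L):
8 7 5
1 0 4
3 6 2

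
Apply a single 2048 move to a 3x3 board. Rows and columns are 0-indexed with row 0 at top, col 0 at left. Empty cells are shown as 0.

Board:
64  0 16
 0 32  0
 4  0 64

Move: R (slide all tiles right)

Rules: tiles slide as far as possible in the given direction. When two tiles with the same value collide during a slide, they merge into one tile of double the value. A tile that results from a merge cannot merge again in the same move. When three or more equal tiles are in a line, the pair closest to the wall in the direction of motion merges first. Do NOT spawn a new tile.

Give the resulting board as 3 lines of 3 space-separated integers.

Answer:  0 64 16
 0  0 32
 0  4 64

Derivation:
Slide right:
row 0: [64, 0, 16] -> [0, 64, 16]
row 1: [0, 32, 0] -> [0, 0, 32]
row 2: [4, 0, 64] -> [0, 4, 64]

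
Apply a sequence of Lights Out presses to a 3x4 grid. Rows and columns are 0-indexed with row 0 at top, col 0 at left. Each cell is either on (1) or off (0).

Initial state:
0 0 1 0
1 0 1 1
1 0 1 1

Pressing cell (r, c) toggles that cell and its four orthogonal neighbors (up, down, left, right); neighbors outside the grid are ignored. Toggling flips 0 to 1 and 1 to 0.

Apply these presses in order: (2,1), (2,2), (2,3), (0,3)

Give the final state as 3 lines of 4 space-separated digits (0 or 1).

After press 1 at (2,1):
0 0 1 0
1 1 1 1
0 1 0 1

After press 2 at (2,2):
0 0 1 0
1 1 0 1
0 0 1 0

After press 3 at (2,3):
0 0 1 0
1 1 0 0
0 0 0 1

After press 4 at (0,3):
0 0 0 1
1 1 0 1
0 0 0 1

Answer: 0 0 0 1
1 1 0 1
0 0 0 1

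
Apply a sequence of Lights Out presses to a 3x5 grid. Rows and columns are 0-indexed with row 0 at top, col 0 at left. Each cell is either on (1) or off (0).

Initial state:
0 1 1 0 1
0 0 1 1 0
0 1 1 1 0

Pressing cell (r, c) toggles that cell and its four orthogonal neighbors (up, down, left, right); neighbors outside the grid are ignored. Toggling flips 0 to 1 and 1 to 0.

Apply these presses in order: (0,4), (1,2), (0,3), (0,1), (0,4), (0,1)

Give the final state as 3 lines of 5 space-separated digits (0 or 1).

Answer: 0 1 1 1 0
0 1 0 1 0
0 1 0 1 0

Derivation:
After press 1 at (0,4):
0 1 1 1 0
0 0 1 1 1
0 1 1 1 0

After press 2 at (1,2):
0 1 0 1 0
0 1 0 0 1
0 1 0 1 0

After press 3 at (0,3):
0 1 1 0 1
0 1 0 1 1
0 1 0 1 0

After press 4 at (0,1):
1 0 0 0 1
0 0 0 1 1
0 1 0 1 0

After press 5 at (0,4):
1 0 0 1 0
0 0 0 1 0
0 1 0 1 0

After press 6 at (0,1):
0 1 1 1 0
0 1 0 1 0
0 1 0 1 0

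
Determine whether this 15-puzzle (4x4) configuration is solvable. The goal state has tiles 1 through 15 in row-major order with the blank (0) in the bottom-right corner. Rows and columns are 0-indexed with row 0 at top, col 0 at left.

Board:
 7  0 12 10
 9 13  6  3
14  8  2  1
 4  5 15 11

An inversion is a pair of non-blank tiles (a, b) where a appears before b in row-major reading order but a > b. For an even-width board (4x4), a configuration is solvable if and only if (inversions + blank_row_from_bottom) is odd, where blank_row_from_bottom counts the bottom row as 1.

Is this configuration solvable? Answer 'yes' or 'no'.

Answer: no

Derivation:
Inversions: 58
Blank is in row 0 (0-indexed from top), which is row 4 counting from the bottom (bottom = 1).
58 + 4 = 62, which is even, so the puzzle is not solvable.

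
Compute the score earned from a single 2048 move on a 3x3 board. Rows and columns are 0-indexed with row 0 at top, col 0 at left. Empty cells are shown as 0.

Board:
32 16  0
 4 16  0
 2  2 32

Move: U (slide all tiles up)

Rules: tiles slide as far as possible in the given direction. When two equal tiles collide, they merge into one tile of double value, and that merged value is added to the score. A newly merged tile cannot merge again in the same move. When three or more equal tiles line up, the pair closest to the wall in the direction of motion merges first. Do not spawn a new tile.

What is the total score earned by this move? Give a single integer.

Answer: 32

Derivation:
Slide up:
col 0: [32, 4, 2] -> [32, 4, 2]  score +0 (running 0)
col 1: [16, 16, 2] -> [32, 2, 0]  score +32 (running 32)
col 2: [0, 0, 32] -> [32, 0, 0]  score +0 (running 32)
Board after move:
32 32 32
 4  2  0
 2  0  0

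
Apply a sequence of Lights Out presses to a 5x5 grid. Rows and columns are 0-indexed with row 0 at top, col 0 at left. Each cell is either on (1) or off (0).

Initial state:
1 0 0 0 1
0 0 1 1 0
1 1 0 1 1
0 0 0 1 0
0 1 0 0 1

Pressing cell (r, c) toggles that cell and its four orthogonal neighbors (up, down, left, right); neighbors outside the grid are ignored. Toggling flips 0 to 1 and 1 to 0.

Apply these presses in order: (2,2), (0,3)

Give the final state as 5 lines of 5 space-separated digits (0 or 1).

After press 1 at (2,2):
1 0 0 0 1
0 0 0 1 0
1 0 1 0 1
0 0 1 1 0
0 1 0 0 1

After press 2 at (0,3):
1 0 1 1 0
0 0 0 0 0
1 0 1 0 1
0 0 1 1 0
0 1 0 0 1

Answer: 1 0 1 1 0
0 0 0 0 0
1 0 1 0 1
0 0 1 1 0
0 1 0 0 1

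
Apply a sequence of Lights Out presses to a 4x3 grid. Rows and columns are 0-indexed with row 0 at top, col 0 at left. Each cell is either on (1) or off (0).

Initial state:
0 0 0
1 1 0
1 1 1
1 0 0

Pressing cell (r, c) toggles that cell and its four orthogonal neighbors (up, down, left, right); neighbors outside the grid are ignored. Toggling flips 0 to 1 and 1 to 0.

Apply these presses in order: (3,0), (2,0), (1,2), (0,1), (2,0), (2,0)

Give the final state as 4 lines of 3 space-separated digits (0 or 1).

After press 1 at (3,0):
0 0 0
1 1 0
0 1 1
0 1 0

After press 2 at (2,0):
0 0 0
0 1 0
1 0 1
1 1 0

After press 3 at (1,2):
0 0 1
0 0 1
1 0 0
1 1 0

After press 4 at (0,1):
1 1 0
0 1 1
1 0 0
1 1 0

After press 5 at (2,0):
1 1 0
1 1 1
0 1 0
0 1 0

After press 6 at (2,0):
1 1 0
0 1 1
1 0 0
1 1 0

Answer: 1 1 0
0 1 1
1 0 0
1 1 0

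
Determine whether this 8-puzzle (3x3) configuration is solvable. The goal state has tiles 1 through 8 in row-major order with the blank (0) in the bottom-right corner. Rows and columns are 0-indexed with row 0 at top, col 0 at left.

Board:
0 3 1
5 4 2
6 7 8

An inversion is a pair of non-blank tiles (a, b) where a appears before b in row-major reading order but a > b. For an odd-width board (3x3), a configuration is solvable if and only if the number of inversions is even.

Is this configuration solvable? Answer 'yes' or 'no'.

Inversions (pairs i<j in row-major order where tile[i] > tile[j] > 0): 5
5 is odd, so the puzzle is not solvable.

Answer: no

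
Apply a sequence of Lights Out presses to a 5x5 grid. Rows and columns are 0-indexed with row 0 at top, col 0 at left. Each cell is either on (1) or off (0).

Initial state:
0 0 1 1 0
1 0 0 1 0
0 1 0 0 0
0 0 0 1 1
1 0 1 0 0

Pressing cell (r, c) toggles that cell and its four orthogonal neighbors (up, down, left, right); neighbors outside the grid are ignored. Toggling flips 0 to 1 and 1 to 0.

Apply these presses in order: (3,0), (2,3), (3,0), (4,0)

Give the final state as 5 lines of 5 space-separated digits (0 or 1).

Answer: 0 0 1 1 0
1 0 0 0 0
0 1 1 1 1
1 0 0 0 1
0 1 1 0 0

Derivation:
After press 1 at (3,0):
0 0 1 1 0
1 0 0 1 0
1 1 0 0 0
1 1 0 1 1
0 0 1 0 0

After press 2 at (2,3):
0 0 1 1 0
1 0 0 0 0
1 1 1 1 1
1 1 0 0 1
0 0 1 0 0

After press 3 at (3,0):
0 0 1 1 0
1 0 0 0 0
0 1 1 1 1
0 0 0 0 1
1 0 1 0 0

After press 4 at (4,0):
0 0 1 1 0
1 0 0 0 0
0 1 1 1 1
1 0 0 0 1
0 1 1 0 0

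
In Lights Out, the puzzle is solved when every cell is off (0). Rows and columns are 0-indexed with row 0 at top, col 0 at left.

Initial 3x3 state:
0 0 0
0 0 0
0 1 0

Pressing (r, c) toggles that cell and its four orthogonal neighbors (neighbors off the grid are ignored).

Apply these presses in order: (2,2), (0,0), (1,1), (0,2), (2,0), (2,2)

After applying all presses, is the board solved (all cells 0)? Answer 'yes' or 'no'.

After press 1 at (2,2):
0 0 0
0 0 1
0 0 1

After press 2 at (0,0):
1 1 0
1 0 1
0 0 1

After press 3 at (1,1):
1 0 0
0 1 0
0 1 1

After press 4 at (0,2):
1 1 1
0 1 1
0 1 1

After press 5 at (2,0):
1 1 1
1 1 1
1 0 1

After press 6 at (2,2):
1 1 1
1 1 0
1 1 0

Lights still on: 7

Answer: no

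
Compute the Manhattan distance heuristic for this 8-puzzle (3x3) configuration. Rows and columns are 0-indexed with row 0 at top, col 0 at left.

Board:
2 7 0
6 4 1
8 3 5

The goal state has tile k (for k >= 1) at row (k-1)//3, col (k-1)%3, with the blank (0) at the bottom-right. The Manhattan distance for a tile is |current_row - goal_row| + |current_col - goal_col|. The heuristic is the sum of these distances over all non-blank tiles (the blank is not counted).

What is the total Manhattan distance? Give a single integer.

Answer: 16

Derivation:
Tile 2: (0,0)->(0,1) = 1
Tile 7: (0,1)->(2,0) = 3
Tile 6: (1,0)->(1,2) = 2
Tile 4: (1,1)->(1,0) = 1
Tile 1: (1,2)->(0,0) = 3
Tile 8: (2,0)->(2,1) = 1
Tile 3: (2,1)->(0,2) = 3
Tile 5: (2,2)->(1,1) = 2
Sum: 1 + 3 + 2 + 1 + 3 + 1 + 3 + 2 = 16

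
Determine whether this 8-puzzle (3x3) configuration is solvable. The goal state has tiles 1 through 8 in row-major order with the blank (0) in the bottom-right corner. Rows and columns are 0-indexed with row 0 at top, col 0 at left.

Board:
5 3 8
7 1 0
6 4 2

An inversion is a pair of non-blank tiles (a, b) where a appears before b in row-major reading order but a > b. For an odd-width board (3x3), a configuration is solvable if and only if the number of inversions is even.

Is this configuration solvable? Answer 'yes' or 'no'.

Answer: yes

Derivation:
Inversions (pairs i<j in row-major order where tile[i] > tile[j] > 0): 18
18 is even, so the puzzle is solvable.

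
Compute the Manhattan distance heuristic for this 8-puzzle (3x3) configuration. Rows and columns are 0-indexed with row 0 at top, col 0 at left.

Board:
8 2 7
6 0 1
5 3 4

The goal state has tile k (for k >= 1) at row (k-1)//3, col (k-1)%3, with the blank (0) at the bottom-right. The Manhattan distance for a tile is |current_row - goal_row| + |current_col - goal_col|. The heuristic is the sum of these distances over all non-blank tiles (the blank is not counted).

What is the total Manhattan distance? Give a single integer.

Tile 8: at (0,0), goal (2,1), distance |0-2|+|0-1| = 3
Tile 2: at (0,1), goal (0,1), distance |0-0|+|1-1| = 0
Tile 7: at (0,2), goal (2,0), distance |0-2|+|2-0| = 4
Tile 6: at (1,0), goal (1,2), distance |1-1|+|0-2| = 2
Tile 1: at (1,2), goal (0,0), distance |1-0|+|2-0| = 3
Tile 5: at (2,0), goal (1,1), distance |2-1|+|0-1| = 2
Tile 3: at (2,1), goal (0,2), distance |2-0|+|1-2| = 3
Tile 4: at (2,2), goal (1,0), distance |2-1|+|2-0| = 3
Sum: 3 + 0 + 4 + 2 + 3 + 2 + 3 + 3 = 20

Answer: 20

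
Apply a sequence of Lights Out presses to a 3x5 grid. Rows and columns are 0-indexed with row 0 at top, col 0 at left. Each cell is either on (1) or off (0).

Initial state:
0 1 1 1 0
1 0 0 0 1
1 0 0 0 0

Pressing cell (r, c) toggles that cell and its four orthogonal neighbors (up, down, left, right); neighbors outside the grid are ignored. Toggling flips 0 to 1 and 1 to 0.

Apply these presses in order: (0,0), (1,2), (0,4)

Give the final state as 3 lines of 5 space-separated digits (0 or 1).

After press 1 at (0,0):
1 0 1 1 0
0 0 0 0 1
1 0 0 0 0

After press 2 at (1,2):
1 0 0 1 0
0 1 1 1 1
1 0 1 0 0

After press 3 at (0,4):
1 0 0 0 1
0 1 1 1 0
1 0 1 0 0

Answer: 1 0 0 0 1
0 1 1 1 0
1 0 1 0 0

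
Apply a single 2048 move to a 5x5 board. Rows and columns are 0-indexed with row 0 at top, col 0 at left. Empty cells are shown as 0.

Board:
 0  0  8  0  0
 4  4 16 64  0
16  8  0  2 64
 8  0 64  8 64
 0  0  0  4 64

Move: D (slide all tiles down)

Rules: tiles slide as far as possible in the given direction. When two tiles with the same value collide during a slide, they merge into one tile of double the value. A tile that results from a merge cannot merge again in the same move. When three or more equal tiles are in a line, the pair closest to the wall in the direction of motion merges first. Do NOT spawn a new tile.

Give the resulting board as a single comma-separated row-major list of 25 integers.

Slide down:
col 0: [0, 4, 16, 8, 0] -> [0, 0, 4, 16, 8]
col 1: [0, 4, 8, 0, 0] -> [0, 0, 0, 4, 8]
col 2: [8, 16, 0, 64, 0] -> [0, 0, 8, 16, 64]
col 3: [0, 64, 2, 8, 4] -> [0, 64, 2, 8, 4]
col 4: [0, 0, 64, 64, 64] -> [0, 0, 0, 64, 128]

Answer: 0, 0, 0, 0, 0, 0, 0, 0, 64, 0, 4, 0, 8, 2, 0, 16, 4, 16, 8, 64, 8, 8, 64, 4, 128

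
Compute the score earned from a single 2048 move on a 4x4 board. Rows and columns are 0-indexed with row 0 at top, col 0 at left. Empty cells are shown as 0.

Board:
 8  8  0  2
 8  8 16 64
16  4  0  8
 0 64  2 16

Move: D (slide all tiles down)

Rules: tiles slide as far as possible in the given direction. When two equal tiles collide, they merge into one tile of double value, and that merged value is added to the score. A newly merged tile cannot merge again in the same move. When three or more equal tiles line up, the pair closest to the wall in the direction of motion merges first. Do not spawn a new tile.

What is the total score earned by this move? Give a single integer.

Slide down:
col 0: [8, 8, 16, 0] -> [0, 0, 16, 16]  score +16 (running 16)
col 1: [8, 8, 4, 64] -> [0, 16, 4, 64]  score +16 (running 32)
col 2: [0, 16, 0, 2] -> [0, 0, 16, 2]  score +0 (running 32)
col 3: [2, 64, 8, 16] -> [2, 64, 8, 16]  score +0 (running 32)
Board after move:
 0  0  0  2
 0 16  0 64
16  4 16  8
16 64  2 16

Answer: 32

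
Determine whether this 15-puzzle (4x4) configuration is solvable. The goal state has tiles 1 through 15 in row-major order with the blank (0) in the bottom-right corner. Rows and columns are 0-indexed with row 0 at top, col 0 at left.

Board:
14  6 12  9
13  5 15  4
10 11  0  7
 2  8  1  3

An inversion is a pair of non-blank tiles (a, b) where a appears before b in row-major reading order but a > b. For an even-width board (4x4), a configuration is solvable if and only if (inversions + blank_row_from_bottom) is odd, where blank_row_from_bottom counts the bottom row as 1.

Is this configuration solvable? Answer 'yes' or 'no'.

Inversions: 75
Blank is in row 2 (0-indexed from top), which is row 2 counting from the bottom (bottom = 1).
75 + 2 = 77, which is odd, so the puzzle is solvable.

Answer: yes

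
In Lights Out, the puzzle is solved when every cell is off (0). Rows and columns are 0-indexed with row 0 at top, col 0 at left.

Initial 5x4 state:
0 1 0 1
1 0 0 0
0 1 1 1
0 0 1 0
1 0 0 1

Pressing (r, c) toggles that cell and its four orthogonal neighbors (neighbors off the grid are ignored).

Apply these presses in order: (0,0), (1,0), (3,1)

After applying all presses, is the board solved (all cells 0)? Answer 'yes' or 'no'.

Answer: no

Derivation:
After press 1 at (0,0):
1 0 0 1
0 0 0 0
0 1 1 1
0 0 1 0
1 0 0 1

After press 2 at (1,0):
0 0 0 1
1 1 0 0
1 1 1 1
0 0 1 0
1 0 0 1

After press 3 at (3,1):
0 0 0 1
1 1 0 0
1 0 1 1
1 1 0 0
1 1 0 1

Lights still on: 11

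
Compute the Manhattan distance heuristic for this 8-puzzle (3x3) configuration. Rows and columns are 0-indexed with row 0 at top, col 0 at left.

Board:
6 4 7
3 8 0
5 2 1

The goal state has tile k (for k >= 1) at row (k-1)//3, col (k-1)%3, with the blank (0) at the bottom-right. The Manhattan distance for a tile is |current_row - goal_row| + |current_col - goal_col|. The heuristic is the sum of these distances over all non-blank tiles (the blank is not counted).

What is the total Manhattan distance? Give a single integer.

Answer: 21

Derivation:
Tile 6: (0,0)->(1,2) = 3
Tile 4: (0,1)->(1,0) = 2
Tile 7: (0,2)->(2,0) = 4
Tile 3: (1,0)->(0,2) = 3
Tile 8: (1,1)->(2,1) = 1
Tile 5: (2,0)->(1,1) = 2
Tile 2: (2,1)->(0,1) = 2
Tile 1: (2,2)->(0,0) = 4
Sum: 3 + 2 + 4 + 3 + 1 + 2 + 2 + 4 = 21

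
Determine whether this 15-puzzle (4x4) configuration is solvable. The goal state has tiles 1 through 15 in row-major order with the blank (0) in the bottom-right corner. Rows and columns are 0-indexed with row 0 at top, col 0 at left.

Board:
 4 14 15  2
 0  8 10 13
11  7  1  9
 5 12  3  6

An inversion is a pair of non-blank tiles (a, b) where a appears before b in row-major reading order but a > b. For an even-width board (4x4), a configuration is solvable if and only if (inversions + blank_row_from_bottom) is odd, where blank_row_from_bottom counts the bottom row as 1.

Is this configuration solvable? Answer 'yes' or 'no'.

Inversions: 63
Blank is in row 1 (0-indexed from top), which is row 3 counting from the bottom (bottom = 1).
63 + 3 = 66, which is even, so the puzzle is not solvable.

Answer: no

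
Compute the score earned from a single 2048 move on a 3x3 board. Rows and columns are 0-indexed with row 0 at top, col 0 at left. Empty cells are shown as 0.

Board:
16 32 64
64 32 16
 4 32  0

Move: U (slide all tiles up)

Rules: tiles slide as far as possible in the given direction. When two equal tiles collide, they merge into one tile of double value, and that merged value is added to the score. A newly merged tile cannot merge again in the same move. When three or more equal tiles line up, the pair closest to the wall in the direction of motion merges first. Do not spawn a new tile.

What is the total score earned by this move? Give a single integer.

Slide up:
col 0: [16, 64, 4] -> [16, 64, 4]  score +0 (running 0)
col 1: [32, 32, 32] -> [64, 32, 0]  score +64 (running 64)
col 2: [64, 16, 0] -> [64, 16, 0]  score +0 (running 64)
Board after move:
16 64 64
64 32 16
 4  0  0

Answer: 64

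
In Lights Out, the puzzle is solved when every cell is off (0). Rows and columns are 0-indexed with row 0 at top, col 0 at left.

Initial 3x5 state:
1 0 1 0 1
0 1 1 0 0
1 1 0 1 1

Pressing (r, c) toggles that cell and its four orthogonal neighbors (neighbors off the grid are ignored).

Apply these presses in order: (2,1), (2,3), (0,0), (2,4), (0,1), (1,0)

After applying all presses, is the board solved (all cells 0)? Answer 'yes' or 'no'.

Answer: no

Derivation:
After press 1 at (2,1):
1 0 1 0 1
0 0 1 0 0
0 0 1 1 1

After press 2 at (2,3):
1 0 1 0 1
0 0 1 1 0
0 0 0 0 0

After press 3 at (0,0):
0 1 1 0 1
1 0 1 1 0
0 0 0 0 0

After press 4 at (2,4):
0 1 1 0 1
1 0 1 1 1
0 0 0 1 1

After press 5 at (0,1):
1 0 0 0 1
1 1 1 1 1
0 0 0 1 1

After press 6 at (1,0):
0 0 0 0 1
0 0 1 1 1
1 0 0 1 1

Lights still on: 7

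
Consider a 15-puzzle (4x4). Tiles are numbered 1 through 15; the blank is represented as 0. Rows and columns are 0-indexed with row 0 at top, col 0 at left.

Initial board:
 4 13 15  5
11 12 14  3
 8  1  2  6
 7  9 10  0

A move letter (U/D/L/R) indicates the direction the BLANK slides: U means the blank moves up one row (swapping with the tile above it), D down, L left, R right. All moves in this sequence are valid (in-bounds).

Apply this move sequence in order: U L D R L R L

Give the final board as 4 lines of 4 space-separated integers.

Answer:  4 13 15  5
11 12 14  3
 8  1 10  2
 7  9  0  6

Derivation:
After move 1 (U):
 4 13 15  5
11 12 14  3
 8  1  2  0
 7  9 10  6

After move 2 (L):
 4 13 15  5
11 12 14  3
 8  1  0  2
 7  9 10  6

After move 3 (D):
 4 13 15  5
11 12 14  3
 8  1 10  2
 7  9  0  6

After move 4 (R):
 4 13 15  5
11 12 14  3
 8  1 10  2
 7  9  6  0

After move 5 (L):
 4 13 15  5
11 12 14  3
 8  1 10  2
 7  9  0  6

After move 6 (R):
 4 13 15  5
11 12 14  3
 8  1 10  2
 7  9  6  0

After move 7 (L):
 4 13 15  5
11 12 14  3
 8  1 10  2
 7  9  0  6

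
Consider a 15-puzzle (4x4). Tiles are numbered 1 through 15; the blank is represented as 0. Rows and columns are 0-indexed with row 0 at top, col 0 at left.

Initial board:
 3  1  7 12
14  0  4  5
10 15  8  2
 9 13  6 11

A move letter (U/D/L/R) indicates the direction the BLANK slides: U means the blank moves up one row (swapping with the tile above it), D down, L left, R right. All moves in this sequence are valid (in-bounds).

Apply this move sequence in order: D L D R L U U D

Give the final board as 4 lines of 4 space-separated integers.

After move 1 (D):
 3  1  7 12
14 15  4  5
10  0  8  2
 9 13  6 11

After move 2 (L):
 3  1  7 12
14 15  4  5
 0 10  8  2
 9 13  6 11

After move 3 (D):
 3  1  7 12
14 15  4  5
 9 10  8  2
 0 13  6 11

After move 4 (R):
 3  1  7 12
14 15  4  5
 9 10  8  2
13  0  6 11

After move 5 (L):
 3  1  7 12
14 15  4  5
 9 10  8  2
 0 13  6 11

After move 6 (U):
 3  1  7 12
14 15  4  5
 0 10  8  2
 9 13  6 11

After move 7 (U):
 3  1  7 12
 0 15  4  5
14 10  8  2
 9 13  6 11

After move 8 (D):
 3  1  7 12
14 15  4  5
 0 10  8  2
 9 13  6 11

Answer:  3  1  7 12
14 15  4  5
 0 10  8  2
 9 13  6 11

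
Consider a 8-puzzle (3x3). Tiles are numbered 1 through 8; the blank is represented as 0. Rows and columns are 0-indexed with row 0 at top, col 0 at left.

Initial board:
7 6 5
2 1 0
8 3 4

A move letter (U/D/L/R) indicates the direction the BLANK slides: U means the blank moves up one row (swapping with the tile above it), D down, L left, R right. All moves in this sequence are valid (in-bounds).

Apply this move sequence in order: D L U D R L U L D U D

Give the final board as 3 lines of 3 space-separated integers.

After move 1 (D):
7 6 5
2 1 4
8 3 0

After move 2 (L):
7 6 5
2 1 4
8 0 3

After move 3 (U):
7 6 5
2 0 4
8 1 3

After move 4 (D):
7 6 5
2 1 4
8 0 3

After move 5 (R):
7 6 5
2 1 4
8 3 0

After move 6 (L):
7 6 5
2 1 4
8 0 3

After move 7 (U):
7 6 5
2 0 4
8 1 3

After move 8 (L):
7 6 5
0 2 4
8 1 3

After move 9 (D):
7 6 5
8 2 4
0 1 3

After move 10 (U):
7 6 5
0 2 4
8 1 3

After move 11 (D):
7 6 5
8 2 4
0 1 3

Answer: 7 6 5
8 2 4
0 1 3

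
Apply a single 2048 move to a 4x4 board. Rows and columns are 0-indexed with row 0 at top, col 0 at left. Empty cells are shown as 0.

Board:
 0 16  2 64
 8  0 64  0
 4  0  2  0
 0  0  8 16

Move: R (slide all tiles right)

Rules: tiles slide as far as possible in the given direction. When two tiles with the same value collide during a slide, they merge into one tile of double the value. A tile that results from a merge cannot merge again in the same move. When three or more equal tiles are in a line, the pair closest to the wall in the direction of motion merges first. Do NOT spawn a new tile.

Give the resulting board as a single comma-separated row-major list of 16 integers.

Answer: 0, 16, 2, 64, 0, 0, 8, 64, 0, 0, 4, 2, 0, 0, 8, 16

Derivation:
Slide right:
row 0: [0, 16, 2, 64] -> [0, 16, 2, 64]
row 1: [8, 0, 64, 0] -> [0, 0, 8, 64]
row 2: [4, 0, 2, 0] -> [0, 0, 4, 2]
row 3: [0, 0, 8, 16] -> [0, 0, 8, 16]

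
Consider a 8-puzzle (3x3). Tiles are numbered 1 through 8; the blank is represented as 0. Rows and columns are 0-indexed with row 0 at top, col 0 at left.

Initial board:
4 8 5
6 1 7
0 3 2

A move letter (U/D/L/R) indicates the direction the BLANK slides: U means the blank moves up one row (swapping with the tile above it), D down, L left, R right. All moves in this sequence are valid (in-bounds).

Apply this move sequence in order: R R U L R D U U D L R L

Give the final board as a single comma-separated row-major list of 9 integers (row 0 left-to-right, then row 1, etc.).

After move 1 (R):
4 8 5
6 1 7
3 0 2

After move 2 (R):
4 8 5
6 1 7
3 2 0

After move 3 (U):
4 8 5
6 1 0
3 2 7

After move 4 (L):
4 8 5
6 0 1
3 2 7

After move 5 (R):
4 8 5
6 1 0
3 2 7

After move 6 (D):
4 8 5
6 1 7
3 2 0

After move 7 (U):
4 8 5
6 1 0
3 2 7

After move 8 (U):
4 8 0
6 1 5
3 2 7

After move 9 (D):
4 8 5
6 1 0
3 2 7

After move 10 (L):
4 8 5
6 0 1
3 2 7

After move 11 (R):
4 8 5
6 1 0
3 2 7

After move 12 (L):
4 8 5
6 0 1
3 2 7

Answer: 4, 8, 5, 6, 0, 1, 3, 2, 7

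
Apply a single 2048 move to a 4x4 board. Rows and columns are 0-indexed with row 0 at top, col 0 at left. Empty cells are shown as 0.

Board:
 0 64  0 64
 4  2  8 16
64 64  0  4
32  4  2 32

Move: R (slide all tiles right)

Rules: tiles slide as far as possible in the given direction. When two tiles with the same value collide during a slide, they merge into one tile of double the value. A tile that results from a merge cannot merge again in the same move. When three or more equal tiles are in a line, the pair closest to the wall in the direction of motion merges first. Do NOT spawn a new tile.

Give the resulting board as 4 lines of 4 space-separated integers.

Slide right:
row 0: [0, 64, 0, 64] -> [0, 0, 0, 128]
row 1: [4, 2, 8, 16] -> [4, 2, 8, 16]
row 2: [64, 64, 0, 4] -> [0, 0, 128, 4]
row 3: [32, 4, 2, 32] -> [32, 4, 2, 32]

Answer:   0   0   0 128
  4   2   8  16
  0   0 128   4
 32   4   2  32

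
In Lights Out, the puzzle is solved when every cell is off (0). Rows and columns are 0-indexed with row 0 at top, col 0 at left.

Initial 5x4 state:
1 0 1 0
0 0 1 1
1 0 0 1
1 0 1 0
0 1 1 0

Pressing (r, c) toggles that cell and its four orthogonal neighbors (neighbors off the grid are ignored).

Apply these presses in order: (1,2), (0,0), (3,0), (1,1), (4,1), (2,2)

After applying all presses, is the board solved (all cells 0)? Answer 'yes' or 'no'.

Answer: yes

Derivation:
After press 1 at (1,2):
1 0 0 0
0 1 0 0
1 0 1 1
1 0 1 0
0 1 1 0

After press 2 at (0,0):
0 1 0 0
1 1 0 0
1 0 1 1
1 0 1 0
0 1 1 0

After press 3 at (3,0):
0 1 0 0
1 1 0 0
0 0 1 1
0 1 1 0
1 1 1 0

After press 4 at (1,1):
0 0 0 0
0 0 1 0
0 1 1 1
0 1 1 0
1 1 1 0

After press 5 at (4,1):
0 0 0 0
0 0 1 0
0 1 1 1
0 0 1 0
0 0 0 0

After press 6 at (2,2):
0 0 0 0
0 0 0 0
0 0 0 0
0 0 0 0
0 0 0 0

Lights still on: 0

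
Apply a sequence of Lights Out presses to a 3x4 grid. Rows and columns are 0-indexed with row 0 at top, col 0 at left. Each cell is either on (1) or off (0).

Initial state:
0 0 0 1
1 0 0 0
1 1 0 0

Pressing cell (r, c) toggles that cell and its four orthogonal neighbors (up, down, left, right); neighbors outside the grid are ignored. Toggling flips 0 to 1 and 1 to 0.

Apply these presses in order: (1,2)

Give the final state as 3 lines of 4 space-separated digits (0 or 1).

After press 1 at (1,2):
0 0 1 1
1 1 1 1
1 1 1 0

Answer: 0 0 1 1
1 1 1 1
1 1 1 0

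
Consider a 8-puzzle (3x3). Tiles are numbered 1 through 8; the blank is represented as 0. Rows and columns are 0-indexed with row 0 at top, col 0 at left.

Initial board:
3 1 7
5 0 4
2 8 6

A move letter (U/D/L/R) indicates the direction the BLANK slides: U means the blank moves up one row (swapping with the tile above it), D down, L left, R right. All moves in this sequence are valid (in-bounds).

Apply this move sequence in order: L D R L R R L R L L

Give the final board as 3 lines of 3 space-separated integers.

After move 1 (L):
3 1 7
0 5 4
2 8 6

After move 2 (D):
3 1 7
2 5 4
0 8 6

After move 3 (R):
3 1 7
2 5 4
8 0 6

After move 4 (L):
3 1 7
2 5 4
0 8 6

After move 5 (R):
3 1 7
2 5 4
8 0 6

After move 6 (R):
3 1 7
2 5 4
8 6 0

After move 7 (L):
3 1 7
2 5 4
8 0 6

After move 8 (R):
3 1 7
2 5 4
8 6 0

After move 9 (L):
3 1 7
2 5 4
8 0 6

After move 10 (L):
3 1 7
2 5 4
0 8 6

Answer: 3 1 7
2 5 4
0 8 6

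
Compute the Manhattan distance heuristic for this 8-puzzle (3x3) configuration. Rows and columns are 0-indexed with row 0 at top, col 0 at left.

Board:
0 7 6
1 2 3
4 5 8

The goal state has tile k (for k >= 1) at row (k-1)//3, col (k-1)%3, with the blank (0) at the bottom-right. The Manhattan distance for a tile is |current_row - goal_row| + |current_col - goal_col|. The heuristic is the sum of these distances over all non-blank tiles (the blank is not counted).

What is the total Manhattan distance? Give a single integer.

Tile 7: (0,1)->(2,0) = 3
Tile 6: (0,2)->(1,2) = 1
Tile 1: (1,0)->(0,0) = 1
Tile 2: (1,1)->(0,1) = 1
Tile 3: (1,2)->(0,2) = 1
Tile 4: (2,0)->(1,0) = 1
Tile 5: (2,1)->(1,1) = 1
Tile 8: (2,2)->(2,1) = 1
Sum: 3 + 1 + 1 + 1 + 1 + 1 + 1 + 1 = 10

Answer: 10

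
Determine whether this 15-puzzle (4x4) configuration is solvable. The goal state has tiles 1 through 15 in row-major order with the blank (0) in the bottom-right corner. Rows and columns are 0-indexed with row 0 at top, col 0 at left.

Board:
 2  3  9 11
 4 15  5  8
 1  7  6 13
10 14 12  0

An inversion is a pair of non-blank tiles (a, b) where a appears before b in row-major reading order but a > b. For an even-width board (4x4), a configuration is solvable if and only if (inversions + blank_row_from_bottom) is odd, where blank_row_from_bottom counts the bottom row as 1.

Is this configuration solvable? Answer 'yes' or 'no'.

Inversions: 33
Blank is in row 3 (0-indexed from top), which is row 1 counting from the bottom (bottom = 1).
33 + 1 = 34, which is even, so the puzzle is not solvable.

Answer: no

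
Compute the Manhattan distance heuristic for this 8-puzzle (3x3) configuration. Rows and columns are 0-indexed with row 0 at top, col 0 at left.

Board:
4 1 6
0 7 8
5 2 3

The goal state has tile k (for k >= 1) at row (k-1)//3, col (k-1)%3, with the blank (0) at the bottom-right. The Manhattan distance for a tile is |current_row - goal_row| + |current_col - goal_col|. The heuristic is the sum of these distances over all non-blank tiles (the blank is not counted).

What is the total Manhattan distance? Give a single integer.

Tile 4: (0,0)->(1,0) = 1
Tile 1: (0,1)->(0,0) = 1
Tile 6: (0,2)->(1,2) = 1
Tile 7: (1,1)->(2,0) = 2
Tile 8: (1,2)->(2,1) = 2
Tile 5: (2,0)->(1,1) = 2
Tile 2: (2,1)->(0,1) = 2
Tile 3: (2,2)->(0,2) = 2
Sum: 1 + 1 + 1 + 2 + 2 + 2 + 2 + 2 = 13

Answer: 13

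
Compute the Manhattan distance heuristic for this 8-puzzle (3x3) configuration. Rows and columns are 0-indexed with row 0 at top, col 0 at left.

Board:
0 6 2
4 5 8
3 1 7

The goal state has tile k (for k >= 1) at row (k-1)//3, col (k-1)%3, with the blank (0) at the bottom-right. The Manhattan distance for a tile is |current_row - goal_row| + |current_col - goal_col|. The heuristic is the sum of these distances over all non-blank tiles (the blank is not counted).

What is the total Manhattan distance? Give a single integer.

Tile 6: (0,1)->(1,2) = 2
Tile 2: (0,2)->(0,1) = 1
Tile 4: (1,0)->(1,0) = 0
Tile 5: (1,1)->(1,1) = 0
Tile 8: (1,2)->(2,1) = 2
Tile 3: (2,0)->(0,2) = 4
Tile 1: (2,1)->(0,0) = 3
Tile 7: (2,2)->(2,0) = 2
Sum: 2 + 1 + 0 + 0 + 2 + 4 + 3 + 2 = 14

Answer: 14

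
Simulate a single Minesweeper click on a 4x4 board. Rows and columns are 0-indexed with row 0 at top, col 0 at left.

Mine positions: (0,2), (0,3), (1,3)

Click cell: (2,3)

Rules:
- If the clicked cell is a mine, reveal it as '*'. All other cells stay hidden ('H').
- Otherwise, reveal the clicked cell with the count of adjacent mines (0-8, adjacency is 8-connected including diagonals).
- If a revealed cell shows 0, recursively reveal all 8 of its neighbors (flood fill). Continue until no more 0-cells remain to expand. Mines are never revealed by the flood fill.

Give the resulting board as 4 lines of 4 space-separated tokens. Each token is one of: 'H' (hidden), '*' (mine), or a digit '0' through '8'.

H H H H
H H H H
H H H 1
H H H H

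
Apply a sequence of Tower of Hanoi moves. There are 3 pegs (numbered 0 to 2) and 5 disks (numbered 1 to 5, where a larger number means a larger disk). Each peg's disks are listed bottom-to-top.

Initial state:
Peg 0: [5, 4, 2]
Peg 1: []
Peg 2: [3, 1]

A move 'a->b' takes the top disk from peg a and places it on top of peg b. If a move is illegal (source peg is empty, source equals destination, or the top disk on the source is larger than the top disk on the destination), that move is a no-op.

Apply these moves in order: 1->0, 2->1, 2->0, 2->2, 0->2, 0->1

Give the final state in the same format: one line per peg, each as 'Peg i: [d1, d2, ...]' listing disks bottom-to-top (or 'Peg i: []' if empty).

After move 1 (1->0):
Peg 0: [5, 4, 2]
Peg 1: []
Peg 2: [3, 1]

After move 2 (2->1):
Peg 0: [5, 4, 2]
Peg 1: [1]
Peg 2: [3]

After move 3 (2->0):
Peg 0: [5, 4, 2]
Peg 1: [1]
Peg 2: [3]

After move 4 (2->2):
Peg 0: [5, 4, 2]
Peg 1: [1]
Peg 2: [3]

After move 5 (0->2):
Peg 0: [5, 4]
Peg 1: [1]
Peg 2: [3, 2]

After move 6 (0->1):
Peg 0: [5, 4]
Peg 1: [1]
Peg 2: [3, 2]

Answer: Peg 0: [5, 4]
Peg 1: [1]
Peg 2: [3, 2]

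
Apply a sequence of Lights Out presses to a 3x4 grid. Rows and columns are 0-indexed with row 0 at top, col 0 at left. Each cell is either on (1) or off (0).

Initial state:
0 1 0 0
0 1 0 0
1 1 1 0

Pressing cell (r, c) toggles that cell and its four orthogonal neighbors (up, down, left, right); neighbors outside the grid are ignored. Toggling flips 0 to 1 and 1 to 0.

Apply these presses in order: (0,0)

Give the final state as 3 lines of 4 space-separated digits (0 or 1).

Answer: 1 0 0 0
1 1 0 0
1 1 1 0

Derivation:
After press 1 at (0,0):
1 0 0 0
1 1 0 0
1 1 1 0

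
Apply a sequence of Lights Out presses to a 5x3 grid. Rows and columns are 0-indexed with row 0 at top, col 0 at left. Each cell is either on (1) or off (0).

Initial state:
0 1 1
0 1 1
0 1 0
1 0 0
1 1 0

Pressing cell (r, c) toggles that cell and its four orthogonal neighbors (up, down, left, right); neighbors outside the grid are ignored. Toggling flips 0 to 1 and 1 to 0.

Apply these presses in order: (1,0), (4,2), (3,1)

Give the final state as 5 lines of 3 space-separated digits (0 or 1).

After press 1 at (1,0):
1 1 1
1 0 1
1 1 0
1 0 0
1 1 0

After press 2 at (4,2):
1 1 1
1 0 1
1 1 0
1 0 1
1 0 1

After press 3 at (3,1):
1 1 1
1 0 1
1 0 0
0 1 0
1 1 1

Answer: 1 1 1
1 0 1
1 0 0
0 1 0
1 1 1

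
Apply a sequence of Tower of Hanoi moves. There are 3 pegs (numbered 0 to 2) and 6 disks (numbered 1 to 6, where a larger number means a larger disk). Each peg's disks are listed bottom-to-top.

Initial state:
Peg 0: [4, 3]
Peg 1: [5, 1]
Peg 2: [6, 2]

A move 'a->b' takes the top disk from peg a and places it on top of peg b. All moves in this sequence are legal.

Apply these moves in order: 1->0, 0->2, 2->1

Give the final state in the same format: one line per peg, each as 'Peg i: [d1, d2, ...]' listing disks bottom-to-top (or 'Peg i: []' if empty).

After move 1 (1->0):
Peg 0: [4, 3, 1]
Peg 1: [5]
Peg 2: [6, 2]

After move 2 (0->2):
Peg 0: [4, 3]
Peg 1: [5]
Peg 2: [6, 2, 1]

After move 3 (2->1):
Peg 0: [4, 3]
Peg 1: [5, 1]
Peg 2: [6, 2]

Answer: Peg 0: [4, 3]
Peg 1: [5, 1]
Peg 2: [6, 2]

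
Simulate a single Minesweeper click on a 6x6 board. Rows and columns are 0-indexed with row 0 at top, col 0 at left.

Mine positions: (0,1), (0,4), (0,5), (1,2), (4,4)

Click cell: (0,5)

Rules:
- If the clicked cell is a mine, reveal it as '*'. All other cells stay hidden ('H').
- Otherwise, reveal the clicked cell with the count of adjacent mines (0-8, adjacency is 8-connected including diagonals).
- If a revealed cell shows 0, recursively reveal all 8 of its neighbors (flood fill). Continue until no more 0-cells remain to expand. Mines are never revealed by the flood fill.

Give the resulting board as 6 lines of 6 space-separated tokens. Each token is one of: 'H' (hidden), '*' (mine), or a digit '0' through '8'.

H H H H H *
H H H H H H
H H H H H H
H H H H H H
H H H H H H
H H H H H H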